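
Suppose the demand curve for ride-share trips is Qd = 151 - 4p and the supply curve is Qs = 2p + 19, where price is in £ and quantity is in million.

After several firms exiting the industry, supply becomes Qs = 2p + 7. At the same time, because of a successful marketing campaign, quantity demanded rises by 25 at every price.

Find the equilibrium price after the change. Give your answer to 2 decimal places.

28.17

Before the shock: 151 - 4p = 2p + 19 ⇒ 132 = 6p ⇒ p = 22, Q = 63.
After the shift, demand is Qd = 176 - 4p and supply is Qs = 2p + 7.
Clearing the new market: 176 - 4p = 2p + 7, so p = 169/6 ≈ 28.1667 and Q = 190/3 ≈ 63.3333.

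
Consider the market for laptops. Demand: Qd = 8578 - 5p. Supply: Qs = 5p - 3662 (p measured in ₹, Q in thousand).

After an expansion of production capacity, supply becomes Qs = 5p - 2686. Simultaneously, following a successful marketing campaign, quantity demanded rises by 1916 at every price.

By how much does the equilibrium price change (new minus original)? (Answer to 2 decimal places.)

+94.00

Before the shock: 8578 - 5p = 5p - 3662 ⇒ 12240 = 10p ⇒ p = 1224, Q = 2458.
After the shift, demand is Qd = 10494 - 5p and supply is Qs = 5p - 2686.
Equate the new curves: 10494 - 5p = 5p - 2686, giving 13180 = 10p, p = 1318, Q = 3904.
Δp = 1318 − 1224 = +94.00.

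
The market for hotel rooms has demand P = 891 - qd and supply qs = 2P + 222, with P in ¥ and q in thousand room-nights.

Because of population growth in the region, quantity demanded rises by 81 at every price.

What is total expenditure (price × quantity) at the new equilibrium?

Initially, 891 - P = 2P + 222, so 669 = 3P and P = 223, q = 668.
After the shift, demand is qd = 972 - P and supply is qs = 2P + 222.
New equilibrium: 972 - P = 2P + 222 ⇒ 750 = 3P ⇒ P = 250, q = 722.
New expenditure = 250 × 722 = 180500.

180500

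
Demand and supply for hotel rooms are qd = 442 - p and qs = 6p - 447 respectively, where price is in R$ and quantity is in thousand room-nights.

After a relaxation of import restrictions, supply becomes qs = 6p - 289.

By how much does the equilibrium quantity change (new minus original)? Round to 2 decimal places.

Initially, 442 - p = 6p - 447, so 889 = 7p and p = 127, q = 315.
The shock moves the curves to qd = 442 - p and qs = 6p - 289.
Clearing the new market: 442 - p = 6p - 289, so p = 731/7 ≈ 104.4286 and q = 2363/7 ≈ 337.5714.
Δq = 337.5714 − 315 = +22.57.

+22.57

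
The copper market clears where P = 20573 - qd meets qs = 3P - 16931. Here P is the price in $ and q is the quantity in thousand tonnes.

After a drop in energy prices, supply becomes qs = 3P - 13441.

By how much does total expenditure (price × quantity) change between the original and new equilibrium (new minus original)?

Before the shock: 20573 - P = 3P - 16931 ⇒ 37504 = 4P ⇒ P = 9376, q = 11197.
The new curves are qd = 20573 - P (demand) and qs = 3P - 13441 (supply).
Clearing the new market: 20573 - P = 3P - 13441, so P = 8503.5 and q = 12069.5.
Expenditure moves from 9376×11197 = 104983072 to 8503.5×12069.5 = 102632993.25; change = -2350078.75.

-2350078.75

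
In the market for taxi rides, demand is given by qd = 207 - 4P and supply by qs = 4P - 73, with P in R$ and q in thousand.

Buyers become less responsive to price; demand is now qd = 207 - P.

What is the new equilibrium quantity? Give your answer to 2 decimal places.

151.00

Solve the original market: 207 - 4P = 4P - 73, hence P = 35 and q = 67.
The new curves are qd = 207 - P (demand) and qs = 4P - 73 (supply).
Clearing the new market: 207 - P = 4P - 73, so P = 56 and q = 151.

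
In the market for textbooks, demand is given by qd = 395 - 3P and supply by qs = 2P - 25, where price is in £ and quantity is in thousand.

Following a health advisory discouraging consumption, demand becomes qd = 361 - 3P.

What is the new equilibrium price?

Initially, 395 - 3P = 2P - 25, so 420 = 5P and P = 84, q = 143.
With the change applied: demand qd = 361 - 3P, supply qs = 2P - 25.
Equate the new curves: 361 - 3P = 2P - 25, giving 386 = 5P, P = 77.2, q = 129.4.

77.2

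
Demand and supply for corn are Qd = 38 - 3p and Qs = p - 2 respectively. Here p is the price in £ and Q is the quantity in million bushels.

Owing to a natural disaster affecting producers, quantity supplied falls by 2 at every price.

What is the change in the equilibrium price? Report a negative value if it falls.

Original equilibrium: 38 - 3p = p - 2 gives 40 = 4p, so p = 10 and Q = 8.
The shock moves the curves to Qd = 38 - 3p and Qs = p - 4.
Clearing the new market: 38 - 3p = p - 4, so p = 10.5 and Q = 6.5.
Δp = 10.5 − 10 = +0.5.

+0.5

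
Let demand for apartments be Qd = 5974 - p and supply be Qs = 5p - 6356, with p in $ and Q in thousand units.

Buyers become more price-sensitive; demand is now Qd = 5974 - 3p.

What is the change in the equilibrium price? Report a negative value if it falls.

Before the shock: 5974 - p = 5p - 6356 ⇒ 12330 = 6p ⇒ p = 2055, Q = 3919.
The new curves are Qd = 5974 - 3p (demand) and Qs = 5p - 6356 (supply).
Equate the new curves: 5974 - 3p = 5p - 6356, giving 12330 = 8p, p = 1541.25, Q = 1350.25.
Δp = 1541.25 − 2055 = -513.75.

-513.75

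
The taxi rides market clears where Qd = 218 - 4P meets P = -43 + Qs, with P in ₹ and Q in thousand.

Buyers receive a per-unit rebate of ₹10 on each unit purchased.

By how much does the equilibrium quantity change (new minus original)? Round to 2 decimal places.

Solve the original market: 218 - 4P = P + 43, hence P = 35 and Q = 78.
Since buyers' out-of-pocket price is the market price minus the rebate, the effective demand curve becomes Qd = 258 - 4P.
Setting them equal: 258 - 4P = P + 43 → 215 = 5P, so P = 43 and Q = 86.
ΔQ = 86 − 78 = +8.00.

+8.00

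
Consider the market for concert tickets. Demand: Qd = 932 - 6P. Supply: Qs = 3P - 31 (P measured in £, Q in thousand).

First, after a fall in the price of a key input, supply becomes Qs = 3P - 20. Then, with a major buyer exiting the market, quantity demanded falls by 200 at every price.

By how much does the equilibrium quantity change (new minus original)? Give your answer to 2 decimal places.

Initially, 932 - 6P = 3P - 31, so 963 = 9P and P = 107, Q = 290.
After the shift, demand is Qd = 732 - 6P and supply is Qs = 3P - 20.
New equilibrium: 732 - 6P = 3P - 20 ⇒ 752 = 9P ⇒ P = 752/9 ≈ 83.5556, Q = 692/3 ≈ 230.6667.
ΔQ = 230.6667 − 290 = -59.33.

-59.33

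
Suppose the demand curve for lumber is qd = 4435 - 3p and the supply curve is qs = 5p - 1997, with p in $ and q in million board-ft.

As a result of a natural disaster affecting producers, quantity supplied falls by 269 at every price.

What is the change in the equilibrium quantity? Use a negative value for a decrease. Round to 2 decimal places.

Solve the original market: 4435 - 3p = 5p - 1997, hence p = 804 and q = 2023.
The shock moves the curves to qd = 4435 - 3p and qs = 5p - 2266.
Equate the new curves: 4435 - 3p = 5p - 2266, giving 6701 = 8p, p = 837.625, q = 1922.125.
Δq = 1922.125 − 2023 = -100.88.

-100.88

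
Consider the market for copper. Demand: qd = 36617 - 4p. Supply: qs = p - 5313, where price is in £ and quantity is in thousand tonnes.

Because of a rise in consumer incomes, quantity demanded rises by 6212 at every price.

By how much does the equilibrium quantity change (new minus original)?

+1242.4

Original equilibrium: 36617 - 4p = p - 5313 gives 41930 = 5p, so p = 8386 and q = 3073.
The new curves are qd = 42829 - 4p (demand) and qs = p - 5313 (supply).
Setting them equal: 42829 - 4p = p - 5313 → 48142 = 5p, so p = 9628.4 and q = 4315.4.
Δq = 4315.4 − 3073 = +1242.4.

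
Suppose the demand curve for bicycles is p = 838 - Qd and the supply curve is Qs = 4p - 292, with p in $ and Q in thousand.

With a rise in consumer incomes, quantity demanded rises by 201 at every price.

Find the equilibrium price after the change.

Solve the original market: 838 - p = 4p - 292, hence p = 226 and Q = 612.
After the shift, demand is Qd = 1039 - p and supply is Qs = 4p - 292.
Setting them equal: 1039 - p = 4p - 292 → 1331 = 5p, so p = 266.2 and Q = 772.8.

266.2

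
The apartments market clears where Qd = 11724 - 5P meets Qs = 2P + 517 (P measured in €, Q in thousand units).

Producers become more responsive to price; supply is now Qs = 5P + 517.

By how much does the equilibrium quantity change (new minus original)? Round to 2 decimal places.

Before the shock: 11724 - 5P = 2P + 517 ⇒ 11207 = 7P ⇒ P = 1601, Q = 3719.
The shock moves the curves to Qd = 11724 - 5P and Qs = 5P + 517.
Equate the new curves: 11724 - 5P = 5P + 517, giving 11207 = 10P, P = 1120.7, Q = 6120.5.
ΔQ = 6120.5 − 3719 = +2401.50.

+2401.50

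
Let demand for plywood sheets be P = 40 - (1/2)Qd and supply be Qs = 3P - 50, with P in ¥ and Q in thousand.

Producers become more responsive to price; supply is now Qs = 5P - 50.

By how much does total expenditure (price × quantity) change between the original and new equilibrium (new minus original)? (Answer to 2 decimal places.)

+67.92

Initially, 80 - 2P = 3P - 50, so 130 = 5P and P = 26, Q = 28.
The new curves are Qd = 80 - 2P (demand) and Qs = 5P - 50 (supply).
Equate the new curves: 80 - 2P = 5P - 50, giving 130 = 7P, P = 130/7 ≈ 18.5714, Q = 300/7 ≈ 42.8571.
Expenditure moves from 26×28 = 728 to 18.5714×42.8571 = 795.9184; change = +67.92.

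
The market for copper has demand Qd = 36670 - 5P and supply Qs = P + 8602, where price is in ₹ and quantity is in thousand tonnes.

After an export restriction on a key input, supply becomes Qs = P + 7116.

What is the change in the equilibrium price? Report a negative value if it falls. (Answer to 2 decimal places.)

+247.67

Initially, 36670 - 5P = P + 8602, so 28068 = 6P and P = 4678, Q = 13280.
The shock moves the curves to Qd = 36670 - 5P and Qs = P + 7116.
New equilibrium: 36670 - 5P = P + 7116 ⇒ 29554 = 6P ⇒ P = 14777/3 ≈ 4925.6667, Q = 36125/3 ≈ 12041.6667.
ΔP = 4925.6667 − 4678 = +247.67.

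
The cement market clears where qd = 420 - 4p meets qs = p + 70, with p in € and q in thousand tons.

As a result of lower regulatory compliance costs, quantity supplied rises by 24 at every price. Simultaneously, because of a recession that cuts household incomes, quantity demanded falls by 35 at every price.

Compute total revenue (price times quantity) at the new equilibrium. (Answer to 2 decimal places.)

8858.04

Solve the original market: 420 - 4p = p + 70, hence p = 70 and q = 140.
With the change applied: demand qd = 385 - 4p, supply qs = p + 94.
Setting them equal: 385 - 4p = p + 94 → 291 = 5p, so p = 58.2 and q = 152.2.
New expenditure = 58.2 × 152.2 = 8858.04.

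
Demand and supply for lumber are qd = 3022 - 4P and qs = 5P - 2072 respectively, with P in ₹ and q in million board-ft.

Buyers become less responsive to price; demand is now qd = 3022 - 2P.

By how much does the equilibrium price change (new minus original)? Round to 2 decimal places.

Original equilibrium: 3022 - 4P = 5P - 2072 gives 5094 = 9P, so P = 566 and q = 758.
With the change applied: demand qd = 3022 - 2P, supply qs = 5P - 2072.
Equate the new curves: 3022 - 2P = 5P - 2072, giving 5094 = 7P, P = 5094/7 ≈ 727.7143, q = 10966/7 ≈ 1566.5714.
ΔP = 727.7143 − 566 = +161.71.

+161.71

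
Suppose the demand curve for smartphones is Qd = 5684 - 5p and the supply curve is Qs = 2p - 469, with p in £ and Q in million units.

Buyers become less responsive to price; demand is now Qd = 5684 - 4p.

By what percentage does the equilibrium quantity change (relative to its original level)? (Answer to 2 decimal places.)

Solve the original market: 5684 - 5p = 2p - 469, hence p = 879 and Q = 1289.
After the shift, demand is Qd = 5684 - 4p and supply is Qs = 2p - 469.
Clearing the new market: 5684 - 4p = 2p - 469, so p = 1025.5 and Q = 1582.
%ΔQ = (1582 − 1289) / 1289 × 100 = +22.73%.

+22.73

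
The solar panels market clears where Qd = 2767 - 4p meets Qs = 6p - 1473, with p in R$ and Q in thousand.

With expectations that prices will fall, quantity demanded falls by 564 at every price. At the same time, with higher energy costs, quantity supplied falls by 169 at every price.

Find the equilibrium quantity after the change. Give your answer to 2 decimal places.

Before the shock: 2767 - 4p = 6p - 1473 ⇒ 4240 = 10p ⇒ p = 424, Q = 1071.
The new curves are Qd = 2203 - 4p (demand) and Qs = 6p - 1642 (supply).
Setting them equal: 2203 - 4p = 6p - 1642 → 3845 = 10p, so p = 384.5 and Q = 665.

665.00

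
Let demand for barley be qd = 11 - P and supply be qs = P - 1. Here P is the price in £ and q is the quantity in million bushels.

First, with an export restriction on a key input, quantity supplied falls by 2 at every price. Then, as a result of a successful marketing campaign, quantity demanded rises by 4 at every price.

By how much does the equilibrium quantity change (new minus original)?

Initially, 11 - P = P - 1, so 12 = 2P and P = 6, q = 5.
With the change applied: demand qd = 15 - P, supply qs = P - 3.
Clearing the new market: 15 - P = P - 3, so P = 9 and q = 6.
Δq = 6 − 5 = +1.

+1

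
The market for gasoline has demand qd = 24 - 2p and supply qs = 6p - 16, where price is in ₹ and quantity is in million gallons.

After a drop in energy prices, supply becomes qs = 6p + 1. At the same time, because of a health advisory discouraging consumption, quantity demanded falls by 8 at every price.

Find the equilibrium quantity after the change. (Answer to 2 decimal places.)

12.25

Original equilibrium: 24 - 2p = 6p - 16 gives 40 = 8p, so p = 5 and q = 14.
After the shift, demand is qd = 16 - 2p and supply is qs = 6p + 1.
New equilibrium: 16 - 2p = 6p + 1 ⇒ 15 = 8p ⇒ p = 1.875, q = 12.25.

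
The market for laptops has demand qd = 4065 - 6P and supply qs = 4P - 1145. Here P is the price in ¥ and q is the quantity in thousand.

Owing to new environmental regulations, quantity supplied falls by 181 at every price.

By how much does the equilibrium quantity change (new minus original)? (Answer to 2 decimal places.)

-108.60

Initially, 4065 - 6P = 4P - 1145, so 5210 = 10P and P = 521, q = 939.
After the shift, demand is qd = 4065 - 6P and supply is qs = 4P - 1326.
Setting them equal: 4065 - 6P = 4P - 1326 → 5391 = 10P, so P = 539.1 and q = 830.4.
Δq = 830.4 − 939 = -108.60.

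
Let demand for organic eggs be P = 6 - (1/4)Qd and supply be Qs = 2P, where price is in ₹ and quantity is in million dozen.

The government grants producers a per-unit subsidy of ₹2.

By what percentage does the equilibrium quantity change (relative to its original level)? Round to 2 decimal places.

Original equilibrium: 24 - 4P = 2P gives 24 = 6P, so P = 4 and Q = 8.
Since sellers receive the price plus the subsidy, the effective supply curve becomes Qs = 2P + 4.
Setting them equal: 24 - 4P = 2P + 4 → 20 = 6P, so P = 10/3 ≈ 3.3333 and Q = 32/3 ≈ 10.6667.
%ΔQ = (10.6667 − 8) / 8 × 100 = +33.33%.

+33.33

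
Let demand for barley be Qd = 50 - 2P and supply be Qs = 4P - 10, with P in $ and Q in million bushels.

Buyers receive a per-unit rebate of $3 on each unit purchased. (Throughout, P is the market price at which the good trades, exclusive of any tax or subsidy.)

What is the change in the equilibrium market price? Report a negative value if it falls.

+1

Solve the original market: 50 - 2P = 4P - 10, hence P = 10 and Q = 30.
Since buyers' out-of-pocket price is the market price minus the rebate, the effective demand curve becomes Qd = 56 - 2P.
Clearing the new market: 56 - 2P = 4P - 10, so P = 11 and Q = 34.
ΔP = 11 − 10 = +1.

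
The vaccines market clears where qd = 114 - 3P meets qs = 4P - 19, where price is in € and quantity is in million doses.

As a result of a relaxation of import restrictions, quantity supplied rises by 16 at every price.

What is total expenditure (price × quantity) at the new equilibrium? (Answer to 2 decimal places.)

1067.33

Original equilibrium: 114 - 3P = 4P - 19 gives 133 = 7P, so P = 19 and q = 57.
With the change applied: demand qd = 114 - 3P, supply qs = 4P - 3.
New equilibrium: 114 - 3P = 4P - 3 ⇒ 117 = 7P ⇒ P = 117/7 ≈ 16.7143, q = 447/7 ≈ 63.8571.
New expenditure = 16.7143 × 63.8571 = 1067.33.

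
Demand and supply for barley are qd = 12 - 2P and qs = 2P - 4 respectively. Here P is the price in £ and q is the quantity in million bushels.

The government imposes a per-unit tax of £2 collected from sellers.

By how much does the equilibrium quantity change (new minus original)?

Original equilibrium: 12 - 2P = 2P - 4 gives 16 = 4P, so P = 4 and q = 4.
Since sellers keep the price net of the tax, the effective supply curve becomes qs = 2P - 8.
Setting them equal: 12 - 2P = 2P - 8 → 20 = 4P, so P = 5 and q = 2.
Δq = 2 − 4 = -2.

-2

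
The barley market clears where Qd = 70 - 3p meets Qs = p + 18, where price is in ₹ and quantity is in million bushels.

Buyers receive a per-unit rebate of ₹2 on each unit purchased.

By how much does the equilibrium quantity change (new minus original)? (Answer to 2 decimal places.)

Initially, 70 - 3p = p + 18, so 52 = 4p and p = 13, Q = 31.
Since buyers' out-of-pocket price is the market price minus the rebate, the effective demand curve becomes Qd = 76 - 3p.
New equilibrium: 76 - 3p = p + 18 ⇒ 58 = 4p ⇒ p = 14.5, Q = 32.5.
ΔQ = 32.5 − 31 = +1.50.

+1.50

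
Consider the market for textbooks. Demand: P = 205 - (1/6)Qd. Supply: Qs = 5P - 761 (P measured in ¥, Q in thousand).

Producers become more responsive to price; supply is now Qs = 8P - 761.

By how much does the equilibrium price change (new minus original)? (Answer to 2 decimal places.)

Original equilibrium: 1230 - 6P = 5P - 761 gives 1991 = 11P, so P = 181 and Q = 144.
The new curves are Qd = 1230 - 6P (demand) and Qs = 8P - 761 (supply).
Setting them equal: 1230 - 6P = 8P - 761 → 1991 = 14P, so P = 1991/14 ≈ 142.2143 and Q = 2637/7 ≈ 376.7143.
ΔP = 142.2143 − 181 = -38.79.

-38.79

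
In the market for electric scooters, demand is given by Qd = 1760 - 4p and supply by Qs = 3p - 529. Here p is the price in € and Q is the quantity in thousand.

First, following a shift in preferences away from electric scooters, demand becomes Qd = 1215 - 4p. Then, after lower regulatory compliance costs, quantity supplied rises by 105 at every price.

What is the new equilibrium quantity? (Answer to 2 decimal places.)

Original equilibrium: 1760 - 4p = 3p - 529 gives 2289 = 7p, so p = 327 and Q = 452.
The new curves are Qd = 1215 - 4p (demand) and Qs = 3p - 424 (supply).
New equilibrium: 1215 - 4p = 3p - 424 ⇒ 1639 = 7p ⇒ p = 1639/7 ≈ 234.1429, Q = 1949/7 ≈ 278.4286.

278.43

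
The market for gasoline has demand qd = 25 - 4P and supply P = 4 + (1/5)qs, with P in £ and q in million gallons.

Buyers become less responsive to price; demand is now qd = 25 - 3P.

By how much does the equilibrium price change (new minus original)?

+0.625

Before the shock: 25 - 4P = 5P - 20 ⇒ 45 = 9P ⇒ P = 5, q = 5.
After the shift, demand is qd = 25 - 3P and supply is qs = 5P - 20.
New equilibrium: 25 - 3P = 5P - 20 ⇒ 45 = 8P ⇒ P = 5.625, q = 8.125.
ΔP = 5.625 − 5 = +0.625.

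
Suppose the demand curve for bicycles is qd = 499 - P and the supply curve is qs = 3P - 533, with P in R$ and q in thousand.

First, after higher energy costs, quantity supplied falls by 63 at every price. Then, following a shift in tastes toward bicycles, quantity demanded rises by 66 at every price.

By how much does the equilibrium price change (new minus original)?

+32.25

Solve the original market: 499 - P = 3P - 533, hence P = 258 and q = 241.
With the change applied: demand qd = 565 - P, supply qs = 3P - 596.
Equate the new curves: 565 - P = 3P - 596, giving 1161 = 4P, P = 290.25, q = 274.75.
ΔP = 290.25 − 258 = +32.25.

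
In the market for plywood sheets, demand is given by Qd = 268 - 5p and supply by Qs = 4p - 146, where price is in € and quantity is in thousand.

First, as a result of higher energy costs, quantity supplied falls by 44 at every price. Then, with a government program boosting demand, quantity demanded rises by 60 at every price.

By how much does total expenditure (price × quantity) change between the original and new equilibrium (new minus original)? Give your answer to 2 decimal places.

Initially, 268 - 5p = 4p - 146, so 414 = 9p and p = 46, Q = 38.
The new curves are Qd = 328 - 5p (demand) and Qs = 4p - 190 (supply).
Clearing the new market: 328 - 5p = 4p - 190, so p = 518/9 ≈ 57.5556 and Q = 362/9 ≈ 40.2222.
Expenditure moves from 46×38 = 1748 to 57.5556×40.2222 = 2315.0123; change = +567.01.

+567.01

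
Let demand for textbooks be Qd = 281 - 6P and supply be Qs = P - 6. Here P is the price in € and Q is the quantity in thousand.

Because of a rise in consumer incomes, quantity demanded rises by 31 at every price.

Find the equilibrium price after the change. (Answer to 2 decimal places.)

45.43

Solve the original market: 281 - 6P = P - 6, hence P = 41 and Q = 35.
After the shift, demand is Qd = 312 - 6P and supply is Qs = P - 6.
Setting them equal: 312 - 6P = P - 6 → 318 = 7P, so P = 318/7 ≈ 45.4286 and Q = 276/7 ≈ 39.4286.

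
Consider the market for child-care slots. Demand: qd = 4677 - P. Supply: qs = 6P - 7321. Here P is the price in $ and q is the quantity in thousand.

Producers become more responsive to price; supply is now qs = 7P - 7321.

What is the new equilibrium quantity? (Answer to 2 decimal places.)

3177.25

Solve the original market: 4677 - P = 6P - 7321, hence P = 1714 and q = 2963.
The shock moves the curves to qd = 4677 - P and qs = 7P - 7321.
New equilibrium: 4677 - P = 7P - 7321 ⇒ 11998 = 8P ⇒ P = 1499.75, q = 3177.25.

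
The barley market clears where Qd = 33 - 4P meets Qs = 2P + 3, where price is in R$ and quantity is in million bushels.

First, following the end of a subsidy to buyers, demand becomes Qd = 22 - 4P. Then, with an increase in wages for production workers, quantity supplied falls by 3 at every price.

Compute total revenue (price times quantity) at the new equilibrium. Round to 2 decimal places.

Original equilibrium: 33 - 4P = 2P + 3 gives 30 = 6P, so P = 5 and Q = 13.
After the shift, demand is Qd = 22 - 4P and supply is Qs = 2P.
Clearing the new market: 22 - 4P = 2P, so P = 11/3 ≈ 3.6667 and Q = 22/3 ≈ 7.3333.
New expenditure = 3.6667 × 7.3333 = 26.89.

26.89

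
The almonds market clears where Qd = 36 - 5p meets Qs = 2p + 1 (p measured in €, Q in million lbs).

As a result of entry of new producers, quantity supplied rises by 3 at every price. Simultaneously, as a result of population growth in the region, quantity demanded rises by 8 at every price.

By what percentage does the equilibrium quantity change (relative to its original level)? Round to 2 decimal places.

Initially, 36 - 5p = 2p + 1, so 35 = 7p and p = 5, Q = 11.
After the shift, demand is Qd = 44 - 5p and supply is Qs = 2p + 4.
Clearing the new market: 44 - 5p = 2p + 4, so p = 40/7 ≈ 5.7143 and Q = 108/7 ≈ 15.4286.
%ΔQ = (15.4286 − 11) / 11 × 100 = +40.26%.

+40.26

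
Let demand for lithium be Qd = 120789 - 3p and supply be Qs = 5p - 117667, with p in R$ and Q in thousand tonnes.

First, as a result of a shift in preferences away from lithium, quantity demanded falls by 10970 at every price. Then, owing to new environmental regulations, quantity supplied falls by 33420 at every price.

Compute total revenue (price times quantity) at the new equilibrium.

Initially, 120789 - 3p = 5p - 117667, so 238456 = 8p and p = 29807, Q = 31368.
After the shift, demand is Qd = 109819 - 3p and supply is Qs = 5p - 151087.
Setting them equal: 109819 - 3p = 5p - 151087 → 260906 = 8p, so p = 32613.25 and Q = 11979.25.
New expenditure = 32613.25 × 11979.25 = 390682275.0625.

390682275.0625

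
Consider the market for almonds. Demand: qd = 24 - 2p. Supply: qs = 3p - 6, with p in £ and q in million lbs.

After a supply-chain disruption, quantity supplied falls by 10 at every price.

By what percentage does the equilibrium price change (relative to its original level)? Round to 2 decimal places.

Initially, 24 - 2p = 3p - 6, so 30 = 5p and p = 6, q = 12.
With the change applied: demand qd = 24 - 2p, supply qs = 3p - 16.
Clearing the new market: 24 - 2p = 3p - 16, so p = 8 and q = 8.
%Δp = (8 − 6) / 6 × 100 = +33.33%.

+33.33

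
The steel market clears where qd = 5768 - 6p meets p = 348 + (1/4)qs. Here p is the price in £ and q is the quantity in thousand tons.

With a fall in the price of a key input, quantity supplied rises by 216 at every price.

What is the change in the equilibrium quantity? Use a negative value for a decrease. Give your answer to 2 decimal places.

Original equilibrium: 5768 - 6p = 4p - 1392 gives 7160 = 10p, so p = 716 and q = 1472.
After the shift, demand is qd = 5768 - 6p and supply is qs = 4p - 1176.
Clearing the new market: 5768 - 6p = 4p - 1176, so p = 694.4 and q = 1601.6.
Δq = 1601.6 − 1472 = +129.60.

+129.60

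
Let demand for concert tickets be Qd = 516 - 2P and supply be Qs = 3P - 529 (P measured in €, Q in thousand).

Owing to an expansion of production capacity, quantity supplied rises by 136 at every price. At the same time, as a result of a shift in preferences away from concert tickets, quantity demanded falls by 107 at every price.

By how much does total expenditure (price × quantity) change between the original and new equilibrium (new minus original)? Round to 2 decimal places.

-6334.72

Initially, 516 - 2P = 3P - 529, so 1045 = 5P and P = 209, Q = 98.
With the change applied: demand Qd = 409 - 2P, supply Qs = 3P - 393.
New equilibrium: 409 - 2P = 3P - 393 ⇒ 802 = 5P ⇒ P = 160.4, Q = 88.2.
Expenditure moves from 209×98 = 20482 to 160.4×88.2 = 14147.28; change = -6334.72.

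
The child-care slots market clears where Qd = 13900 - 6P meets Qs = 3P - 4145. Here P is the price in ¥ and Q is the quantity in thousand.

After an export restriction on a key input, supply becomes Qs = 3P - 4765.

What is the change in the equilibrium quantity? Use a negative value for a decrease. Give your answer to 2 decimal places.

Initially, 13900 - 6P = 3P - 4145, so 18045 = 9P and P = 2005, Q = 1870.
The shock moves the curves to Qd = 13900 - 6P and Qs = 3P - 4765.
New equilibrium: 13900 - 6P = 3P - 4765 ⇒ 18665 = 9P ⇒ P = 18665/9 ≈ 2073.8889, Q = 4370/3 ≈ 1456.6667.
ΔQ = 1456.6667 − 1870 = -413.33.

-413.33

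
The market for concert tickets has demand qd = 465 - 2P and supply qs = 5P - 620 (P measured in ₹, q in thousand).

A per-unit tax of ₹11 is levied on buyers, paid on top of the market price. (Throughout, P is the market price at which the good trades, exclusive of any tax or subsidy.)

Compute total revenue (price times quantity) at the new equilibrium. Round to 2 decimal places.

21151.53

Original equilibrium: 465 - 2P = 5P - 620 gives 1085 = 7P, so P = 155 and q = 155.
Since buyers pay the price plus the tax, the effective demand curve becomes qd = 443 - 2P.
Setting them equal: 443 - 2P = 5P - 620 → 1063 = 7P, so P = 1063/7 ≈ 151.8571 and q = 975/7 ≈ 139.2857.
New expenditure = 151.8571 × 139.2857 = 21151.53.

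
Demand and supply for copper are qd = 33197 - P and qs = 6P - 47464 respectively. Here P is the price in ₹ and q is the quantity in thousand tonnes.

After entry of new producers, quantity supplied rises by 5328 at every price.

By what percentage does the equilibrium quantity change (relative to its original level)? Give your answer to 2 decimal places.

+3.51

Solve the original market: 33197 - P = 6P - 47464, hence P = 11523 and q = 21674.
After the shift, demand is qd = 33197 - P and supply is qs = 6P - 42136.
Equate the new curves: 33197 - P = 6P - 42136, giving 75333 = 7P, P = 75333/7 ≈ 10761.8571, q = 157046/7 ≈ 22435.1429.
%Δq = (22435.1429 − 21674) / 21674 × 100 = +3.51%.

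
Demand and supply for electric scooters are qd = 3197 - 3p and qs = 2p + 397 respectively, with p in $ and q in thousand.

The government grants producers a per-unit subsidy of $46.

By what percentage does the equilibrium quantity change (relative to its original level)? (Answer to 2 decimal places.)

Original equilibrium: 3197 - 3p = 2p + 397 gives 2800 = 5p, so p = 560 and q = 1517.
Since sellers receive the price plus the subsidy, the effective supply curve becomes qs = 2p + 489.
Setting them equal: 3197 - 3p = 2p + 489 → 2708 = 5p, so p = 541.6 and q = 1572.2.
%Δq = (1572.2 − 1517) / 1517 × 100 = +3.64%.

+3.64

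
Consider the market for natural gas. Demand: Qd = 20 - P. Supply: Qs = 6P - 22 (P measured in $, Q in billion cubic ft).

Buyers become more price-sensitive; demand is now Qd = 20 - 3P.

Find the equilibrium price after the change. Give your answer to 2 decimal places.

4.67

Original equilibrium: 20 - P = 6P - 22 gives 42 = 7P, so P = 6 and Q = 14.
With the change applied: demand Qd = 20 - 3P, supply Qs = 6P - 22.
Setting them equal: 20 - 3P = 6P - 22 → 42 = 9P, so P = 14/3 ≈ 4.6667 and Q = 6.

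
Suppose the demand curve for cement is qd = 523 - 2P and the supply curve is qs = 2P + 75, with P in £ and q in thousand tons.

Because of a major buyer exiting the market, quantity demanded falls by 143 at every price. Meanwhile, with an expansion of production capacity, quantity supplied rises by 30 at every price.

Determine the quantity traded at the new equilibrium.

242.5

Original equilibrium: 523 - 2P = 2P + 75 gives 448 = 4P, so P = 112 and q = 299.
The new curves are qd = 380 - 2P (demand) and qs = 2P + 105 (supply).
Setting them equal: 380 - 2P = 2P + 105 → 275 = 4P, so P = 68.75 and q = 242.5.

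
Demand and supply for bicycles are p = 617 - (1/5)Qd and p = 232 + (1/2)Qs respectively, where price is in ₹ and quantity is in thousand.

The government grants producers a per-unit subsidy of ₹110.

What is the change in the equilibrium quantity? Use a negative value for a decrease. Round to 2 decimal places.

+157.14

Solve the original market: 3085 - 5p = 2p - 464, hence p = 507 and Q = 550.
Since sellers receive the price plus the subsidy, the effective supply curve becomes Qs = 2p - 244.
Clearing the new market: 3085 - 5p = 2p - 244, so p = 3329/7 ≈ 475.5714 and Q = 4950/7 ≈ 707.1429.
ΔQ = 707.1429 − 550 = +157.14.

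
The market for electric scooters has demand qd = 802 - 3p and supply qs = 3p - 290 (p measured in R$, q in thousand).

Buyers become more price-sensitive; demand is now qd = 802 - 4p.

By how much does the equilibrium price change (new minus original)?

-26

Before the shock: 802 - 3p = 3p - 290 ⇒ 1092 = 6p ⇒ p = 182, q = 256.
The shock moves the curves to qd = 802 - 4p and qs = 3p - 290.
Setting them equal: 802 - 4p = 3p - 290 → 1092 = 7p, so p = 156 and q = 178.
Δp = 156 − 182 = -26.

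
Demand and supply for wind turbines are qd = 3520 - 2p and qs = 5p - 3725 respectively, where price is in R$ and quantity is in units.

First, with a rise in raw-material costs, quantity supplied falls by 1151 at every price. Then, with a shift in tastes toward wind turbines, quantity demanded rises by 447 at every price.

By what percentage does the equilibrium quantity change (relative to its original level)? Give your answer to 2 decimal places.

Original equilibrium: 3520 - 2p = 5p - 3725 gives 7245 = 7p, so p = 1035 and q = 1450.
With the change applied: demand qd = 3967 - 2p, supply qs = 5p - 4876.
Clearing the new market: 3967 - 2p = 5p - 4876, so p = 8843/7 ≈ 1263.2857 and q = 10083/7 ≈ 1440.4286.
%Δq = (1440.4286 − 1450) / 1450 × 100 = -0.66%.

-0.66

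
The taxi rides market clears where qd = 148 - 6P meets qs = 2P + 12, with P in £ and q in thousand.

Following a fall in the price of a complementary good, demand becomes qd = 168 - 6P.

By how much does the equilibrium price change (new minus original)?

Initially, 148 - 6P = 2P + 12, so 136 = 8P and P = 17, q = 46.
The new curves are qd = 168 - 6P (demand) and qs = 2P + 12 (supply).
New equilibrium: 168 - 6P = 2P + 12 ⇒ 156 = 8P ⇒ P = 19.5, q = 51.
ΔP = 19.5 − 17 = +2.5.

+2.5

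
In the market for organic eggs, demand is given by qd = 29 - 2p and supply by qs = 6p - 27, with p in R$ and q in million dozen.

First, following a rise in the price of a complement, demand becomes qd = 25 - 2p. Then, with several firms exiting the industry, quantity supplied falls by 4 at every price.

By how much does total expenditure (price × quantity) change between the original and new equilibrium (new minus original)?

-28

Solve the original market: 29 - 2p = 6p - 27, hence p = 7 and q = 15.
After the shift, demand is qd = 25 - 2p and supply is qs = 6p - 31.
Setting them equal: 25 - 2p = 6p - 31 → 56 = 8p, so p = 7 and q = 11.
Expenditure moves from 7×15 = 105 to 7×11 = 77; change = -28.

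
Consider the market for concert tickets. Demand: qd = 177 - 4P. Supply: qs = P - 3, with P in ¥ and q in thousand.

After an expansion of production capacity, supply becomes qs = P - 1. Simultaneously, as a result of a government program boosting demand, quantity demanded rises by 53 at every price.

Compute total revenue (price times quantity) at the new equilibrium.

2088.24

Solve the original market: 177 - 4P = P - 3, hence P = 36 and q = 33.
The shock moves the curves to qd = 230 - 4P and qs = P - 1.
Clearing the new market: 230 - 4P = P - 1, so P = 46.2 and q = 45.2.
New expenditure = 46.2 × 45.2 = 2088.24.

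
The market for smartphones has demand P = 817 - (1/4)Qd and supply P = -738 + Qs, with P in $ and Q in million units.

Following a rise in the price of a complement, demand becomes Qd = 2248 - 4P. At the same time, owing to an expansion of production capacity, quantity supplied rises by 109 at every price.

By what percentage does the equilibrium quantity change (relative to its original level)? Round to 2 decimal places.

-9.39

Before the shock: 3268 - 4P = P + 738 ⇒ 2530 = 5P ⇒ P = 506, Q = 1244.
The shock moves the curves to Qd = 2248 - 4P and Qs = P + 847.
Clearing the new market: 2248 - 4P = P + 847, so P = 280.2 and Q = 1127.2.
%ΔQ = (1127.2 − 1244) / 1244 × 100 = -9.39%.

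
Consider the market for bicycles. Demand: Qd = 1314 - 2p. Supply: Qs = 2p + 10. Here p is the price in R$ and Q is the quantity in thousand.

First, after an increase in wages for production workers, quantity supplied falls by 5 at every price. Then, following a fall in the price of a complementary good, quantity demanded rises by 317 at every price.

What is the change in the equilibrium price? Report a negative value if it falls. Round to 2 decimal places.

Before the shock: 1314 - 2p = 2p + 10 ⇒ 1304 = 4p ⇒ p = 326, Q = 662.
The new curves are Qd = 1631 - 2p (demand) and Qs = 2p + 5 (supply).
Clearing the new market: 1631 - 2p = 2p + 5, so p = 406.5 and Q = 818.
Δp = 406.5 − 326 = +80.50.

+80.50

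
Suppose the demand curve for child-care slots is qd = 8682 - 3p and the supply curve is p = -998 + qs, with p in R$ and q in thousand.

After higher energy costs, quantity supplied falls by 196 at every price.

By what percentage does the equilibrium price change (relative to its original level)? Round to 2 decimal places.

+2.55

Before the shock: 8682 - 3p = p + 998 ⇒ 7684 = 4p ⇒ p = 1921, q = 2919.
After the shift, demand is qd = 8682 - 3p and supply is qs = p + 802.
Setting them equal: 8682 - 3p = p + 802 → 7880 = 4p, so p = 1970 and q = 2772.
%Δp = (1970 − 1921) / 1921 × 100 = +2.55%.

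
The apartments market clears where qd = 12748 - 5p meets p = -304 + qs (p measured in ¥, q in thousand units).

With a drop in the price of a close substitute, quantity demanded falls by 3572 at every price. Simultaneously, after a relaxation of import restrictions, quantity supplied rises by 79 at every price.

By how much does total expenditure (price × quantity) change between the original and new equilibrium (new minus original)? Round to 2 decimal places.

-2222995.25

Before the shock: 12748 - 5p = p + 304 ⇒ 12444 = 6p ⇒ p = 2074, q = 2378.
With the change applied: demand qd = 9176 - 5p, supply qs = p + 383.
Equate the new curves: 9176 - 5p = p + 383, giving 8793 = 6p, p = 1465.5, q = 1848.5.
Expenditure moves from 2074×2378 = 4931972 to 1465.5×1848.5 = 2708976.75; change = -2222995.25.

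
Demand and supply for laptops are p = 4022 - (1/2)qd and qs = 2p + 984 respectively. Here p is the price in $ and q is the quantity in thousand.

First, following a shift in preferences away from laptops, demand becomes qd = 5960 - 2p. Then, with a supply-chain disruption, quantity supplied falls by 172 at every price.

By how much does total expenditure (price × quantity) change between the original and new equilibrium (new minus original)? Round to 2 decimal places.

-3609428.00

Initially, 8044 - 2p = 2p + 984, so 7060 = 4p and p = 1765, q = 4514.
The new curves are qd = 5960 - 2p (demand) and qs = 2p + 812 (supply).
Clearing the new market: 5960 - 2p = 2p + 812, so p = 1287 and q = 3386.
Expenditure moves from 1765×4514 = 7967210 to 1287×3386 = 4357782; change = -3609428.00.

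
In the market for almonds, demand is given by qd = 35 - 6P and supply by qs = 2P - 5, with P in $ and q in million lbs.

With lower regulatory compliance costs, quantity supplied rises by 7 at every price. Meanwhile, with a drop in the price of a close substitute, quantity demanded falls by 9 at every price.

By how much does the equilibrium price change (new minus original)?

-2

Original equilibrium: 35 - 6P = 2P - 5 gives 40 = 8P, so P = 5 and q = 5.
The new curves are qd = 26 - 6P (demand) and qs = 2P + 2 (supply).
New equilibrium: 26 - 6P = 2P + 2 ⇒ 24 = 8P ⇒ P = 3, q = 8.
ΔP = 3 − 5 = -2.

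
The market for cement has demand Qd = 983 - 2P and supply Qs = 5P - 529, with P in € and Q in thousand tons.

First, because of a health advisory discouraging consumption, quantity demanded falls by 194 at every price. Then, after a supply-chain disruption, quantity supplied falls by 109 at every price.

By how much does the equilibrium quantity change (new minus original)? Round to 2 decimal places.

-169.71

Initially, 983 - 2P = 5P - 529, so 1512 = 7P and P = 216, Q = 551.
With the change applied: demand Qd = 789 - 2P, supply Qs = 5P - 638.
Clearing the new market: 789 - 2P = 5P - 638, so P = 1427/7 ≈ 203.8571 and Q = 2669/7 ≈ 381.2857.
ΔQ = 381.2857 − 551 = -169.71.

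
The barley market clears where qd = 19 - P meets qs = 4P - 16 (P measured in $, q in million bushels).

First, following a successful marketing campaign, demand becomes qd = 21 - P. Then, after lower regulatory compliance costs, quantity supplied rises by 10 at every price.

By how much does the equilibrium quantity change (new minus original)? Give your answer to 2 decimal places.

+3.60

Initially, 19 - P = 4P - 16, so 35 = 5P and P = 7, q = 12.
After the shift, demand is qd = 21 - P and supply is qs = 4P - 6.
Equate the new curves: 21 - P = 4P - 6, giving 27 = 5P, P = 5.4, q = 15.6.
Δq = 15.6 − 12 = +3.60.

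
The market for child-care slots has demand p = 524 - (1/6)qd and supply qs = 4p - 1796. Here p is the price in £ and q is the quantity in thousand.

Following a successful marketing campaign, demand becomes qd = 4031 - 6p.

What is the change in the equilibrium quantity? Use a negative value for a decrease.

Before the shock: 3144 - 6p = 4p - 1796 ⇒ 4940 = 10p ⇒ p = 494, q = 180.
The new curves are qd = 4031 - 6p (demand) and qs = 4p - 1796 (supply).
Clearing the new market: 4031 - 6p = 4p - 1796, so p = 582.7 and q = 534.8.
Δq = 534.8 − 180 = +354.8.

+354.8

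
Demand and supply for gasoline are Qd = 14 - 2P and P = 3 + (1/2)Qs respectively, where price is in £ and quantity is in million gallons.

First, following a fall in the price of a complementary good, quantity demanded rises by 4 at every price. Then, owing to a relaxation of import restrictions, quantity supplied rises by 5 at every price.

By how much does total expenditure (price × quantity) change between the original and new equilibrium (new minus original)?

Before the shock: 14 - 2P = 2P - 6 ⇒ 20 = 4P ⇒ P = 5, Q = 4.
The shock moves the curves to Qd = 18 - 2P and Qs = 2P - 1.
Equate the new curves: 18 - 2P = 2P - 1, giving 19 = 4P, P = 4.75, Q = 8.5.
Expenditure moves from 5×4 = 20 to 4.75×8.5 = 40.375; change = +20.375.

+20.375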